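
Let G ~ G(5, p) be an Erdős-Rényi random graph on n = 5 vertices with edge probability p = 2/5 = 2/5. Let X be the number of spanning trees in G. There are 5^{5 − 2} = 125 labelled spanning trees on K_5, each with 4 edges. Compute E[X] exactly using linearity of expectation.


K_5 has 5^{5 − 2} = 125 labelled spanning trees.
For each such spanning tree H, let X_H = 1 if all 4 edges of H are present in G. Then P[X_H = 1] = p^{4} = (2/5)^{4} = 16/625.
By linearity: E[X] = Σ_H E[X_H] = 125 · p^{4} = 125 · 16/625 = 16/5.
Numerically: E[X] ≈ 3.2.

E[X] = 125 · (2/5)^{4} = 16/5 ≈ 3.2.


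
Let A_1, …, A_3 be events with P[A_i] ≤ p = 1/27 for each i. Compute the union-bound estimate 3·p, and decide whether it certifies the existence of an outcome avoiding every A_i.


Union bound: P[∪_{i=1}^{3} A_i] ≤ Σ_i P[A_i] ≤ 3·p = 3·(1/27) = 1/9.
Numerically: 1/9 ≈ 0.1111111.
Is 1/9 < 1? YES.
Since P[∪ A_i] ≤ 1/9 < 1, the complement has P[∩ A_i^c] ≥ 1 − 1/9 = 8/9 > 0, so some outcome avoids every A_i.

3·p = 1/9 ≈ 0.1111111; existence CERTIFIED by the union bound.


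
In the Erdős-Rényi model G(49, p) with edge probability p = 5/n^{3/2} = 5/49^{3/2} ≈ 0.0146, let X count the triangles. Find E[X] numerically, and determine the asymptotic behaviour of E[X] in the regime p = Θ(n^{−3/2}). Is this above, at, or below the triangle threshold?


Number of potential triangles: C(49, 3) = 18424.
Each occurs with probability p³ ≈ (0.0146)³ ≈ 3.09762e-06.
By linearity: E[X] = C(49, 3)·p³ ≈ 18424 · 3.09762e-06 ≈ 0.057.
Since α = 3/2 > 1, p = c/n^{3/2} = o(1/n) is below the triangle threshold p ~ 1/n. Asymptotically E[X] ~ (c³/6)·n^{3(1−α)} = (5³/6)·n^{-1.5} → 0, so by Markov's inequality G has no triangles w.h.p.

E[X] ≈ 0.057; in regime p = Θ(1/n^{3/2}) E[X] tends to 0 (below the triangle threshold p ~ 1/n).


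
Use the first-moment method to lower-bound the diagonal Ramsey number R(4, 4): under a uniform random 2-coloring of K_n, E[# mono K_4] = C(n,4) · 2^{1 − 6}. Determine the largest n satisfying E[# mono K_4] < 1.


We need C(n, 4) · 2^{1 − 6} < 1, i.e. C(n, 4) < 2^{6 − 1} = 32.
Check values of n near the boundary:
  n = 4: C(4, 4) = 1; 1 < 32? YES
  n = 5: C(5, 4) = 5; 5 < 32? YES
  n = 6: C(6, 4) = 15; 15 < 32? YES
  n = 7: C(7, 4) = 35; 35 < 32? NO
The largest n with C(n, 4) < 32 is n = 6 (where E[X] = 15/32 ≈ 0.4687500). Hence R(4, 4) > 6, i.e. R(4, 4) ≥ 7.

Largest n = 6; hence R(4, 4) > 6.


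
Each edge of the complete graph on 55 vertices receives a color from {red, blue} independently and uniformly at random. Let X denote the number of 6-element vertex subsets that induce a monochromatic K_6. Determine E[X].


Let X = Σ_S X_S over the C(55, 6) = 28989675 subsets S of size 6, where X_S = 1 if the K_6 on S is monochromatic.
For a fixed S, the K_6 on S has C(6, 2) = 15 edges. P[all 15 edges red] = (1/2)^15, and likewise for blue, so P[monochromatic] = 2·(1/2)^15 = 2^{1 − 15} = 1/16384.
By linearity: E[X] = C(55, 6) · 2^{1 − 15} = 28989675 · 1/16384 = 28989675/16384.
Numerically: E[X] ≈ 1769.389.

E[X] = C(55,6)·2^(1−C(6,2)) = 28989675/16384 ≈ 1769.389.


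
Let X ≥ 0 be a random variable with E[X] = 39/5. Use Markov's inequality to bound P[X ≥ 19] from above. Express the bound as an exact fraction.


μ = E[X] = 39/5, a = 19.
Markov: P[X ≥ 19] ≤ μ/a = (39/5)/19 = 39/95.
Numerically: ≈ 0.4105.
(Since a = 19 > μ = 7.8000, the bound 39/95 is < 1 and informative.)

P[X ≥ 19] ≤ 39/95 ≈ 0.4105.


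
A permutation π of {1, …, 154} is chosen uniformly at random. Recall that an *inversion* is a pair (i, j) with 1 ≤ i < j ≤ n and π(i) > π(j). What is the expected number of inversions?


Write X = Σ X_I over the C(154, 2) = 11781 pairs i < j, with X_I the indicator of one inversion.
There are 11781 indicators.
For each fixed pair i < j, the values π(i) and π(j) are two distinct elements of {1, …, 154} in uniformly random order; by symmetry P[π(i) > π(j)] = 1/2.
By linearity: E[X] = 11781 · (1/2) = C(154, 2) · (1/2) = 11781/2 = 11781/2 ≈ 5890.5000.

E[X] = 11781/2 = 5890.5000.


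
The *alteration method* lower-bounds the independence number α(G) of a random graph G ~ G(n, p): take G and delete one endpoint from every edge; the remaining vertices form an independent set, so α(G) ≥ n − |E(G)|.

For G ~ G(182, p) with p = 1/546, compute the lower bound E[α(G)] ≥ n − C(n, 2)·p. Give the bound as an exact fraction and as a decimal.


E[|E(G)|] = C(182, 2)·p = 16471 · (1/546) = 181/6.
E[α(G)] ≥ n − E[|E(G)|] = 182 − 181/6 = 911/6.
Numerically: ≈ 151.8333.
(This is only a lower bound; the true E[α(G)] may be larger.)

E[α(G)] ≥ 911/6 ≈ 151.8333.


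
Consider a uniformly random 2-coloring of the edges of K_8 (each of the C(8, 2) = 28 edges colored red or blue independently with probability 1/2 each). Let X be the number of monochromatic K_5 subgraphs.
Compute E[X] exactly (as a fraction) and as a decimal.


Let X = Σ_S X_S over the C(8, 5) = 56 subsets S of size 5, where X_S = 1 if the K_5 on S is monochromatic.
For a fixed S, the K_5 on S has C(5, 2) = 10 edges. P[all 10 edges red] = (1/2)^10, and likewise for blue, so P[monochromatic] = 2·(1/2)^10 = 2^{1 − 10} = 1/512.
By linearity: E[X] = C(8, 5) · 2^{1 − 10} = 56 · 1/512 = 7/64.
Numerically: E[X] ≈ 0.1094.

E[X] = C(8,5)·2^(1−C(5,2)) = 7/64 ≈ 0.1094.


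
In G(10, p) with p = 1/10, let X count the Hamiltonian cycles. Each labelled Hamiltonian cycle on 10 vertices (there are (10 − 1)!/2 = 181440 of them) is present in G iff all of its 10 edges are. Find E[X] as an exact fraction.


K_10 has (10 − 1)!/2 = 181440 labelled Hamiltonian cycles.
For each such Hamiltonian cycle H, let X_H = 1 if all 10 edges of H are present in G. Then P[X_H = 1] = p^{10} = (1/10)^{10} = 1/10000000000.
By linearity: E[X] = Σ_H E[X_H] = 181440 · p^{10} = 181440 · 1/10000000000 = 567/31250000.
Numerically: E[X] ≈ 1.8144e-05.

E[X] = 181440 · (1/10)^{10} = 567/31250000 ≈ 1.8144e-05.


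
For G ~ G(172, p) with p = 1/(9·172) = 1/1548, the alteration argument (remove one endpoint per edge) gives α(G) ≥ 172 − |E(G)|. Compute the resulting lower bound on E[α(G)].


E[|E(G)|] = C(172, 2)·p = 14706 · (1/1548) = 19/2.
E[α(G)] ≥ n − E[|E(G)|] = 172 − 19/2 = 325/2.
Numerically: ≈ 162.50000.
(This is only a lower bound; the true E[α(G)] may be larger.)

E[α(G)] ≥ 325/2 ≈ 162.50000.


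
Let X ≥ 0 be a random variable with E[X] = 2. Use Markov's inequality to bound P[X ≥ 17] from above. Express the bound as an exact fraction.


μ = E[X] = 2, a = 17.
Markov: P[X ≥ 17] ≤ μ/a = (2)/17 = 2/17.
Numerically: ≈ 0.117647.
(Since a = 17 > μ = 2.000000, the bound 2/17 is < 1 and informative.)

P[X ≥ 17] ≤ 2/17 ≈ 0.117647.


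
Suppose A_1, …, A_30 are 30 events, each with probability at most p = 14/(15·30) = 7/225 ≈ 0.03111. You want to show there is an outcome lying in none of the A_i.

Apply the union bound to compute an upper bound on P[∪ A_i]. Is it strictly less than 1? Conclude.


Union bound: P[∪_{i=1}^{30} A_i] ≤ Σ_i P[A_i] ≤ 30·p = 30·(7/225) = 14/15.
Numerically: 14/15 ≈ 0.93333.
Is 14/15 < 1? YES.
Since P[∪ A_i] ≤ 14/15 < 1, the complement has P[∩ A_i^c] ≥ 1 − 14/15 = 1/15 > 0, so some outcome avoids every A_i.

30·p = 14/15 ≈ 0.93333; existence CERTIFIED by the union bound.


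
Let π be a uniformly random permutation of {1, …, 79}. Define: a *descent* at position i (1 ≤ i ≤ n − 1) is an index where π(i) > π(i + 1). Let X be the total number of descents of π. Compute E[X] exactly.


Write X = Σ X_I over i = 1, …, 78, with X_I the indicator of one descent.
There are 78 indicators.
For each fixed i, the pair (π(i), π(i+1)) is a uniformly random ordered pair of distinct values from {1, …, 79}; by symmetry P[π(i) > π(i+1)] = 1/2.
By linearity: E[X] = 78 · (1/2) = (79 − 1) · (1/2) = 39 ≈ 39.0000.

E[X] = 39 = 39.0000.


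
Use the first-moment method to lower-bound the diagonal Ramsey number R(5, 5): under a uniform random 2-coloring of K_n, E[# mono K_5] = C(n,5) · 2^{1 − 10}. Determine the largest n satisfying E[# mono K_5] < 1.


We need C(n, 5) · 2^{1 − 10} < 1, i.e. C(n, 5) < 2^{10 − 1} = 512.
Check values of n near the boundary:
  n = 10: C(10, 5) = 252; 252 < 512? YES
  n = 11: C(11, 5) = 462; 462 < 512? YES
  n = 12: C(12, 5) = 792; 792 < 512? NO
The largest n with C(n, 5) < 512 is n = 11 (where E[X] = 231/256 ≈ 0.90234). Hence R(5, 5) > 11, i.e. R(5, 5) ≥ 12.

Largest n = 11; hence R(5, 5) > 11.


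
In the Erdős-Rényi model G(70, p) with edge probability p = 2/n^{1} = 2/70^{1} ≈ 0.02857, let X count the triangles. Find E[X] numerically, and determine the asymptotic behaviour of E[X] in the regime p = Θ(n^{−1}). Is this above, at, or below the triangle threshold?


Number of potential triangles: C(70, 3) = 54740.
Each occurs with probability p³ ≈ (0.02857)³ ≈ 2.332362e-05.
By linearity: E[X] = C(70, 3)·p³ ≈ 54740 · 2.332362e-05 ≈ 1.2767.
Here α = 1, so p = 2/n is exactly at the triangle threshold p ~ 1/n. Asymptotically E[X] → c³/6 = 2³/6 = 4/3 ≈ 1.3333, a bounded constant. In this regime the triangle count is asymptotically Poisson(c³/6).

E[X] ≈ 1.2767; in regime p = Θ(1/n^{1}) E[X] stays bounded (at the triangle threshold p ~ 1/n).


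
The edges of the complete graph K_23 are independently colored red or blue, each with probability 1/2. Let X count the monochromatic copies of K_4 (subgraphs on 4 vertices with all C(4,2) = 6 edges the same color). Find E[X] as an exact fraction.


Let X = Σ_S X_S over the C(23, 4) = 8855 subsets S of size 4, where X_S = 1 if the K_4 on S is monochromatic.
For a fixed S, the K_4 on S has C(4, 2) = 6 edges. P[all 6 edges red] = (1/2)^6, and likewise for blue, so P[monochromatic] = 2·(1/2)^6 = 2^{1 − 6} = 1/32.
Summing: E[X] = C(23, 4) · 2^{1 − 6} = 8855 · 1/32 = 8855/32.
Numerically: E[X] ≈ 276.71875.

E[X] = C(23,4)·2^(1−C(4,2)) = 8855/32 ≈ 276.71875.


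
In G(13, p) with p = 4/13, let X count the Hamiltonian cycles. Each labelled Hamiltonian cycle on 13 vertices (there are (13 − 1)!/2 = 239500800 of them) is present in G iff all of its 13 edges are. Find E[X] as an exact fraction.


K_13 has (13 − 1)!/2 = 239500800 labelled Hamiltonian cycles.
For each such Hamiltonian cycle H, let X_H = 1 if all 13 edges of H are present in G. Then P[X_H = 1] = p^{13} = (4/13)^{13} = 67108864/302875106592253.
Summing the indicators: E[X] = Σ_H E[X_H] = 239500800 · p^{13} = 239500800 · 67108864/302875106592253 = 16072626615091200/302875106592253.
Numerically: E[X] ≈ 53.1.

E[X] = 239500800 · (4/13)^{13} = 16072626615091200/302875106592253 ≈ 53.1.


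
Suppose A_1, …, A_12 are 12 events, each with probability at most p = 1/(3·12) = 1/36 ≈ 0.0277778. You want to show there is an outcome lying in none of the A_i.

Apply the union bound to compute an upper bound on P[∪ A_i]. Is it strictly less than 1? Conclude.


Union bound: P[∪_{i=1}^{12} A_i] ≤ Σ_i P[A_i] ≤ 12·p = 12·(1/36) = 1/3.
Numerically: 1/3 ≈ 0.3333333.
Is 1/3 < 1? YES.
Since P[∪ A_i] ≤ 1/3 < 1, the complement has P[∩ A_i^c] ≥ 1 − 1/3 = 2/3 > 0, so some outcome avoids every A_i.

12·p = 1/3 ≈ 0.3333333; existence CERTIFIED by the union bound.


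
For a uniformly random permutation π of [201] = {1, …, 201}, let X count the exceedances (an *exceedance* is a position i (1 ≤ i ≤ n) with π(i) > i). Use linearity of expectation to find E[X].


Write X = Σ_{i=1}^{201} X_i, where X_i = 1_{π(i) > i}.
For each fixed i, π(i) is uniform over {1, …, 201} (marginal of a uniform permutation), so P[π(i) > i] = (n − i)/n. Summing: Σ_{i=1}^{201} (n − i)/n = (0 + 1 + … + 200)/201 = 201(201 − 1)/(2·201) = (201 − 1)/2.
Hence E[X] = Σ_{i=1}^{201} (201 − i)/201 = 100 ≈ 100.000.

E[X] = 100 = 100.000.


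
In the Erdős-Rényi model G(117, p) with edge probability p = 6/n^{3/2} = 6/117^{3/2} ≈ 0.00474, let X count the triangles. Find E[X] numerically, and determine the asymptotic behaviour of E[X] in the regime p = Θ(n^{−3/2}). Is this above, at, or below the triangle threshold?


Number of potential triangles: C(117, 3) = 260130.
Each occurs with probability p³ ≈ (0.00474)³ ≈ 1.06566e-07.
By linearity: E[X] = C(117, 3)·p³ ≈ 260130 · 1.06566e-07 ≈ 0.028.
Since α = 3/2 > 1, p = c/n^{3/2} = o(1/n) is below the triangle threshold p ~ 1/n. Asymptotically E[X] ~ (c³/6)·n^{3(1−α)} = (6³/6)·n^{-1.5} → 0, so by Markov's inequality G has no triangles w.h.p.

E[X] ≈ 0.028; in regime p = Θ(1/n^{3/2}) E[X] tends to 0 (below the triangle threshold p ~ 1/n).


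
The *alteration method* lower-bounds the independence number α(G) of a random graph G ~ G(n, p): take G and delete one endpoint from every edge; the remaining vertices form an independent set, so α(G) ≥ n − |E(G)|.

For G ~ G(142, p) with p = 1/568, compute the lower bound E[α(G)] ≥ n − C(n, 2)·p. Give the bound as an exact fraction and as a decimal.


E[|E(G)|] = C(142, 2)·p = 10011 · (1/568) = 141/8.
E[α(G)] ≥ n − E[|E(G)|] = 142 − 141/8 = 995/8.
Numerically: ≈ 124.37500.
(This is only a lower bound; the true E[α(G)] may be larger.)

E[α(G)] ≥ 995/8 ≈ 124.37500.


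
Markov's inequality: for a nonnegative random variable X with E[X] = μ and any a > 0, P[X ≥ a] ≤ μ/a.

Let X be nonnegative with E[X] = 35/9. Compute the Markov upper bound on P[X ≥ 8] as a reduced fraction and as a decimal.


μ = E[X] = 35/9, a = 8.
Markov: P[X ≥ 8] ≤ μ/a = (35/9)/8 = 35/72.
Numerically: ≈ 0.4861.
(Since a = 8 > μ = 3.8889, the bound 35/72 is < 1 and informative.)

P[X ≥ 8] ≤ 35/72 ≈ 0.4861.


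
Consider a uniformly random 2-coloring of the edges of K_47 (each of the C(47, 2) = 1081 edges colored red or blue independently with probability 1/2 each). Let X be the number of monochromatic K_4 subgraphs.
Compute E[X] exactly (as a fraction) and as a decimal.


Let X = Σ_S X_S over the C(47, 4) = 178365 subsets S of size 4, where X_S = 1 if the K_4 on S is monochromatic.
For a fixed S, the K_4 on S has C(4, 2) = 6 edges. P[all 6 edges red] = (1/2)^6, and likewise for blue, so P[monochromatic] = 2·(1/2)^6 = 2^{1 − 6} = 1/32.
Summing: E[X] = C(47, 4) · 2^{1 − 6} = 178365 · 1/32 = 178365/32.
Numerically: E[X] ≈ 5573.9062.

E[X] = C(47,4)·2^(1−C(4,2)) = 178365/32 ≈ 5573.9062.


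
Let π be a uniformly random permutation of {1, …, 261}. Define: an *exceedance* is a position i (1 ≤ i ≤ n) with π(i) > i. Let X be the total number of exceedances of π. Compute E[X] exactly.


Write X = Σ_{i=1}^{261} X_i, where X_i = 1_{π(i) > i}.
For each fixed i, π(i) is uniform over {1, …, 261} (marginal of a uniform permutation), so P[π(i) > i] = (n − i)/n. Summing: Σ_{i=1}^{261} (n − i)/n = (0 + 1 + … + 260)/261 = 261(261 − 1)/(2·261) = (261 − 1)/2.
Hence E[X] = Σ_{i=1}^{261} (261 − i)/261 = 130 ≈ 130.0000.

E[X] = 130 = 130.0000.


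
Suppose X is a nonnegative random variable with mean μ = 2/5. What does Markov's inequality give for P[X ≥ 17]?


μ = E[X] = 2/5, a = 17.
Markov: P[X ≥ 17] ≤ μ/a = (2/5)/17 = 2/85.
Numerically: ≈ 0.023529.
(Since a = 17 > μ = 0.400000, the bound 2/85 is < 1 and informative.)

P[X ≥ 17] ≤ 2/85 ≈ 0.023529.


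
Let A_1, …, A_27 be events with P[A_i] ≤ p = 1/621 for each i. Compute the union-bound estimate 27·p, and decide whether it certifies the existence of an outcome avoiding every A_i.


Union bound: P[∪_{i=1}^{27} A_i] ≤ Σ_i P[A_i] ≤ 27·p = 27·(1/621) = 1/23.
Numerically: 1/23 ≈ 0.04348.
Is 1/23 < 1? YES.
Since P[∪ A_i] ≤ 1/23 < 1, the complement has P[∩ A_i^c] ≥ 1 − 1/23 = 22/23 > 0, so some outcome avoids every A_i.

27·p = 1/23 ≈ 0.04348; existence CERTIFIED by the union bound.


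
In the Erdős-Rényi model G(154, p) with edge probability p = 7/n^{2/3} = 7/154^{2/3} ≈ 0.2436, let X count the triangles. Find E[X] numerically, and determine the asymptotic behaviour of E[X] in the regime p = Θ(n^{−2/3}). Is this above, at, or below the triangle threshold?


Number of potential triangles: C(154, 3) = 596904.
Each occurs with probability p³ ≈ (0.2436)³ ≈ 1.446281e-02.
By linearity: E[X] = C(154, 3)·p³ ≈ 596904 · 1.446281e-02 ≈ 8632.9091.
Since α = 2/3 < 1, p = c/n^{2/3} ≫ 1/n is above the triangle threshold p ~ 1/n. Asymptotically E[X] ~ (c³/6)·n^{3(1−α)} = (7³/6)·n^{1} → ∞; triangles are abundant w.h.p.

E[X] ≈ 8632.9091; in regime p = Θ(1/n^{2/3}) E[X] diverges (above the triangle threshold p ~ 1/n).


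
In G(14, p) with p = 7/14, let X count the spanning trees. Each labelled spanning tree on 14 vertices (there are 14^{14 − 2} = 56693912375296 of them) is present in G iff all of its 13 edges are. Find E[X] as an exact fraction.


K_14 has 14^{14 − 2} = 56693912375296 labelled spanning trees.
For each such spanning tree H, let X_H = 1 if all 13 edges of H are present in G. Then P[X_H = 1] = p^{13} = (1/2)^{13} = 1/8192.
By linearity: E[X] = Σ_H E[X_H] = 56693912375296 · p^{13} = 56693912375296 · 1/8192 = 13841287201/2.
Numerically: E[X] ≈ 6.921e+09.

E[X] = 56693912375296 · (1/2)^{13} = 13841287201/2 ≈ 6.921e+09.


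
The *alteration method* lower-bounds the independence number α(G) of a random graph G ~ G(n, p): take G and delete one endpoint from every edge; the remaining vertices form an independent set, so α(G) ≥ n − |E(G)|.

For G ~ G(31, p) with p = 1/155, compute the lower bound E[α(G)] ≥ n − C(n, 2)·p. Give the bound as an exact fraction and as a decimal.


E[|E(G)|] = C(31, 2)·p = 465 · (1/155) = 3.
E[α(G)] ≥ n − E[|E(G)|] = 31 − 3 = 28.
Numerically: ≈ 28.0000.
(This is only a lower bound; the true E[α(G)] may be larger.)

E[α(G)] ≥ 28 ≈ 28.0000.


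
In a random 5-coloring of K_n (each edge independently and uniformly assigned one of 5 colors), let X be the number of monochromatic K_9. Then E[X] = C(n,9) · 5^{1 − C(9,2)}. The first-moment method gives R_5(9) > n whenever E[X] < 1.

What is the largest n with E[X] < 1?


We need C(n, 9) · 5^{1 − 36} < 1, i.e. C(n, 9) < 5^{36 − 1} = 2910383045673370361328125.
Check values of n near the boundary:
  n = 2166: C(2166, 9) = 2844037944203015677277940; 2844037944203015677277940 < 2910383045673370361328125? YES
  n = 2167: C(2167, 9) = 2855899084841489792706810; 2855899084841489792706810 < 2910383045673370361328125? YES
  n = 2168: C(2168, 9) = 2867804175977929537095120; 2867804175977929537095120 < 2910383045673370361328125? YES
  n = 2169: C(2169, 9) = 2879753360044504243499683; 2879753360044504243499683 < 2910383045673370361328125? YES
  n = 2170: C(2170, 9) = 2891746779868845075610510; 2891746779868845075610510 < 2910383045673370361328125? YES
  n = 2171: C(2171, 9) = 2903784578674959601827205; 2903784578674959601827205 < 2910383045673370361328125? YES
  n = 2172: C(2172, 9) = 2915866900084148060642020; 2915866900084148060642020 < 2910383045673370361328125? NO
  n = 2173: C(2173, 9) = 2927993888115921319674265; 2927993888115921319674265 < 2910383045673370361328125? NO
The largest n with C(n, 9) < 2910383045673370361328125 is n = 2171 (where E[X] = 580756915734991920365441/582076609134674072265625 ≈ 0.9977328). Hence R_5(9) > 2171, i.e. R_5(9) ≥ 2172.

Largest n = 2171; hence R_5(9) > 2171.


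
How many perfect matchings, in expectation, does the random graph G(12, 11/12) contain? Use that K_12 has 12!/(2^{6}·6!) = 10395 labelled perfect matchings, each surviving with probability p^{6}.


K_12 has 12!/(2^{6}·6!) = 10395 labelled perfect matchings.
For each such perfect matching H, let X_H = 1 if all 6 edges of H are present in G. Then P[X_H = 1] = p^{6} = (11/12)^{6} = 1771561/2985984.
By linearity: E[X] = Σ_H E[X_H] = 10395 · p^{6} = 10395 · 1771561/2985984 = 682050985/110592.
Numerically: E[X] ≈ 6.17e+03.

E[X] = 10395 · (11/12)^{6} = 682050985/110592 ≈ 6.17e+03.


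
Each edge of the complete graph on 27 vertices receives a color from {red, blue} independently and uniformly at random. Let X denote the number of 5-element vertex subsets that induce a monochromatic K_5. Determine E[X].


Let X = Σ_S X_S over the C(27, 5) = 80730 subsets S of size 5, where X_S = 1 if the K_5 on S is monochromatic.
For a fixed S, the K_5 on S has C(5, 2) = 10 edges. P[all 10 edges red] = (1/2)^10, and likewise for blue, so P[monochromatic] = 2·(1/2)^10 = 2^{1 − 10} = 1/512.
Summing: E[X] = C(27, 5) · 2^{1 − 10} = 80730 · 1/512 = 40365/256.
Numerically: E[X] ≈ 157.676.

E[X] = C(27,5)·2^(1−C(5,2)) = 40365/256 ≈ 157.676.


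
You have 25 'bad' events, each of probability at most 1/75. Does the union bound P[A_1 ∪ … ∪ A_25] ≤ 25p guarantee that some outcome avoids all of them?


Union bound: P[∪_{i=1}^{25} A_i] ≤ Σ_i P[A_i] ≤ 25·p = 25·(1/75) = 1/3.
Numerically: 1/3 ≈ 0.333.
Is 1/3 < 1? YES.
Since P[∪ A_i] ≤ 1/3 < 1, the complement has P[∩ A_i^c] ≥ 1 − 1/3 = 2/3 > 0, so some outcome avoids every A_i.

25·p = 1/3 ≈ 0.333; existence CERTIFIED by the union bound.


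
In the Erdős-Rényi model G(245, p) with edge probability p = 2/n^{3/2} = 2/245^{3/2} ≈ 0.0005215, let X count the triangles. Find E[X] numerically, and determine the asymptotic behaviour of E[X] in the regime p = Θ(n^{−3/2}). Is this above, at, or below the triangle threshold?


Number of potential triangles: C(245, 3) = 2421090.
Each occurs with probability p³ ≈ (0.0005215)³ ≈ 1.418543e-10.
By linearity: E[X] = C(245, 3)·p³ ≈ 2421090 · 1.418543e-10 ≈ 0.0003.
Since α = 3/2 > 1, p = c/n^{3/2} = o(1/n) is below the triangle threshold p ~ 1/n. Asymptotically E[X] ~ (c³/6)·n^{3(1−α)} = (2³/6)·n^{-1.5} → 0, so by Markov's inequality G has no triangles w.h.p.

E[X] ≈ 0.0003; in regime p = Θ(1/n^{3/2}) E[X] tends to 0 (below the triangle threshold p ~ 1/n).


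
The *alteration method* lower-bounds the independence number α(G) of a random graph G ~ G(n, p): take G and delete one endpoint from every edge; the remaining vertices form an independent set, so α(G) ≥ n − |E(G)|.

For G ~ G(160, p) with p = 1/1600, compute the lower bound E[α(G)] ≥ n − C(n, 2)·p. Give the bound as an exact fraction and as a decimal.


E[|E(G)|] = C(160, 2)·p = 12720 · (1/1600) = 159/20.
E[α(G)] ≥ n − E[|E(G)|] = 160 − 159/20 = 3041/20.
Numerically: ≈ 152.050000.
(This is only a lower bound; the true E[α(G)] may be larger.)

E[α(G)] ≥ 3041/20 ≈ 152.050000.


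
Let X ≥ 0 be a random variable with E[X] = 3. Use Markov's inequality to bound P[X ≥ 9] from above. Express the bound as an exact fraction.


μ = E[X] = 3, a = 9.
Markov: P[X ≥ 9] ≤ μ/a = (3)/9 = 1/3.
Numerically: ≈ 0.33333.
(Since a = 9 > μ = 3.00000, the bound 1/3 is < 1 and informative.)

P[X ≥ 9] ≤ 1/3 ≈ 0.33333.


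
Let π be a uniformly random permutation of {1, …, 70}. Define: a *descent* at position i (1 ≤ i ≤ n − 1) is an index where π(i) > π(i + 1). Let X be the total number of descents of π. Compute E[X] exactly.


Write X = Σ X_I over i = 1, …, 69, with X_I the indicator of one descent.
There are 69 indicators.
For each fixed i, the pair (π(i), π(i+1)) is a uniformly random ordered pair of distinct values from {1, …, 70}; by symmetry P[π(i) > π(i+1)] = 1/2.
By linearity: E[X] = 69 · (1/2) = (70 − 1) · (1/2) = 69/2 ≈ 34.50000.

E[X] = 69/2 = 34.50000.


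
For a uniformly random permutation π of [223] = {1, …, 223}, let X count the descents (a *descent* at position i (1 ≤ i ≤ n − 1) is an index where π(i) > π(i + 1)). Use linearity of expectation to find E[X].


Write X = Σ X_I over i = 1, …, 222, with X_I the indicator of one descent.
There are 222 indicators.
For each fixed i, the pair (π(i), π(i+1)) is a uniformly random ordered pair of distinct values from {1, …, 223}; by symmetry P[π(i) > π(i+1)] = 1/2.
By linearity: E[X] = 222 · (1/2) = (223 − 1) · (1/2) = 111 ≈ 111.000000.

E[X] = 111 = 111.000000.


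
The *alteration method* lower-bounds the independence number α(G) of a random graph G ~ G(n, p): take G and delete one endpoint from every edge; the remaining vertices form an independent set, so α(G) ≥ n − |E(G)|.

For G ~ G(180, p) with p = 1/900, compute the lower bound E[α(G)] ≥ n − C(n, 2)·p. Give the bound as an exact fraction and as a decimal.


E[|E(G)|] = C(180, 2)·p = 16110 · (1/900) = 179/10.
E[α(G)] ≥ n − E[|E(G)|] = 180 − 179/10 = 1621/10.
Numerically: ≈ 162.1000.
(This is only a lower bound; the true E[α(G)] may be larger.)

E[α(G)] ≥ 1621/10 ≈ 162.1000.


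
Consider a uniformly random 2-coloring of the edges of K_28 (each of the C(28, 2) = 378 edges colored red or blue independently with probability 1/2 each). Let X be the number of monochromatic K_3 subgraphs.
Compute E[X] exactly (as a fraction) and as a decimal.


Let X = Σ_S X_S over the C(28, 3) = 3276 subsets S of size 3, where X_S = 1 if the K_3 on S is monochromatic.
For a fixed S, the K_3 on S has C(3, 2) = 3 edges. P[all 3 edges red] = (1/2)^3, and likewise for blue, so P[monochromatic] = 2·(1/2)^3 = 2^{1 − 3} = 1/4.
Summing: E[X] = C(28, 3) · 2^{1 − 3} = 3276 · 1/4 = 819.
Numerically: E[X] ≈ 819.000000.

E[X] = C(28,3)·2^(1−C(3,2)) = 819 ≈ 819.000000.


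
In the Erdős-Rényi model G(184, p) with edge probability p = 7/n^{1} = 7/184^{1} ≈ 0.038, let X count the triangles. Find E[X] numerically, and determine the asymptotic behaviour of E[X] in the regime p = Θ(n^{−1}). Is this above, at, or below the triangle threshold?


Number of potential triangles: C(184, 3) = 1021384.
Each occurs with probability p³ ≈ (0.038)³ ≈ 5.50606e-05.
By linearity: E[X] = C(184, 3)·p³ ≈ 1021384 · 5.50606e-05 ≈ 56.238.
Here α = 1, so p = 7/n is exactly at the triangle threshold p ~ 1/n. Asymptotically E[X] → c³/6 = 7³/6 = 343/6 ≈ 57.167, a bounded constant. In this regime the triangle count is asymptotically Poisson(c³/6).

E[X] ≈ 56.238; in regime p = Θ(1/n^{1}) E[X] stays bounded (at the triangle threshold p ~ 1/n).


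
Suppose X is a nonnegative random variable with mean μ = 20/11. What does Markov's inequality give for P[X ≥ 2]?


μ = E[X] = 20/11, a = 2.
Markov: P[X ≥ 2] ≤ μ/a = (20/11)/2 = 10/11.
Numerically: ≈ 0.90909.
(Since a = 2 > μ = 1.81818, the bound 10/11 is < 1 and informative.)

P[X ≥ 2] ≤ 10/11 ≈ 0.90909.


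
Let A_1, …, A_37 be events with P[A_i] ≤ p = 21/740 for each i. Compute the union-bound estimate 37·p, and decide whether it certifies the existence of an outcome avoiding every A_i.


Union bound: P[∪_{i=1}^{37} A_i] ≤ Σ_i P[A_i] ≤ 37·p = 37·(21/740) = 21/20.
Numerically: 21/20 ≈ 1.05000.
Is 21/20 < 1? NO.
Since the bound 21/20 is ≥ 1, the union bound is uninformative here; it does NOT by itself certify existence.

37·p = 21/20 ≈ 1.05000; existence NOT certified by the union bound.


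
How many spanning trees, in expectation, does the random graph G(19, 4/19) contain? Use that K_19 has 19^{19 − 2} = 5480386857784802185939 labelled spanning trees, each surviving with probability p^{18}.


K_19 has 19^{19 − 2} = 5480386857784802185939 labelled spanning trees.
For each such spanning tree H, let X_H = 1 if all 18 edges of H are present in G. Then P[X_H = 1] = p^{18} = (4/19)^{18} = 68719476736/104127350297911241532841.
By linearity of expectation: E[X] = Σ_H E[X_H] = 5480386857784802185939 · p^{18} = 5480386857784802185939 · 68719476736/104127350297911241532841 = 68719476736/19.
Numerically: E[X] ≈ 3.6168e+09.

E[X] = 5480386857784802185939 · (4/19)^{18} = 68719476736/19 ≈ 3.6168e+09.


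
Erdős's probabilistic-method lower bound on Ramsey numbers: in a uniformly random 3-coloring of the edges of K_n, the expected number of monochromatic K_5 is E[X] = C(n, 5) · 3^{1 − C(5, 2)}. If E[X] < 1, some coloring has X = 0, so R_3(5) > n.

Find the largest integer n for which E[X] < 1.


We need C(n, 5) · 3^{1 − 10} < 1, i.e. C(n, 5) < 3^{10 − 1} = 19683.
Check values of n near the boundary:
  n = 19: C(19, 5) = 11628; 11628 < 19683? YES
  n = 20: C(20, 5) = 15504; 15504 < 19683? YES
  n = 21: C(21, 5) = 20349; 20349 < 19683? NO
The largest n with C(n, 5) < 19683 is n = 20 (where E[X] = 5168/6561 ≈ 0.78768). Hence R_3(5) > 20, i.e. R_3(5) ≥ 21.

Largest n = 20; hence R_3(5) > 20.


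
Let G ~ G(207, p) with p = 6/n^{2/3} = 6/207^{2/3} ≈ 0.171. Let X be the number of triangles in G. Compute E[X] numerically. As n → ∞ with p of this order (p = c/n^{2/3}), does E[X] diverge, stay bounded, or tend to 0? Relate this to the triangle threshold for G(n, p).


Number of potential triangles: C(207, 3) = 1456935.
Each occurs with probability p³ ≈ (0.171)³ ≈ 5.04096e-03.
By linearity: E[X] = C(207, 3)·p³ ≈ 1456935 · 5.04096e-03 ≈ 7344.348.
Since α = 2/3 < 1, p = c/n^{2/3} ≫ 1/n is above the triangle threshold p ~ 1/n. Asymptotically E[X] ~ (c³/6)·n^{3(1−α)} = (6³/6)·n^{1} → ∞; triangles are abundant w.h.p.

E[X] ≈ 7344.348; in regime p = Θ(1/n^{2/3}) E[X] diverges (above the triangle threshold p ~ 1/n).


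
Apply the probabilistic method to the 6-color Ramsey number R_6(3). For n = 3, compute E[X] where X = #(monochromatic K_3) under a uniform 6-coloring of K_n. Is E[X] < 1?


E[X] = C(3, 3) · 6^{1 − 3} = 1 · 6^{−2} = 1/36.
As a reduced fraction: E[X] = 1/36 ≈ 0.028.
Is E[X] < 1? YES.
Since E[X] < 1, there exists a 6-coloring of K_{3} with no monochromatic K_3; hence R_6(3) > 3.

E[X] = 1/36 ≈ 0.028; E[X] < 1, so R_6(3) > 3.


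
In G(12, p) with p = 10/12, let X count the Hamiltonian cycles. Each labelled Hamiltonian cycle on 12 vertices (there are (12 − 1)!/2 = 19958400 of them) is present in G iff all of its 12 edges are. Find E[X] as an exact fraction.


K_12 has (12 − 1)!/2 = 19958400 labelled Hamiltonian cycles.
For each such Hamiltonian cycle H, let X_H = 1 if all 12 edges of H are present in G. Then P[X_H = 1] = p^{12} = (5/6)^{12} = 244140625/2176782336.
By linearity: E[X] = Σ_H E[X_H] = 19958400 · p^{12} = 19958400 · 244140625/2176782336 = 469970703125/209952.
Numerically: E[X] ≈ 2.23847e+06.

E[X] = 19958400 · (5/6)^{12} = 469970703125/209952 ≈ 2.23847e+06.


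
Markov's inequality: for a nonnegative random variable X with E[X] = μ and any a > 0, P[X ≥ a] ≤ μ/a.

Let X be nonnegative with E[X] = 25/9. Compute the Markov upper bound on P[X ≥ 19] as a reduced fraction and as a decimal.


μ = E[X] = 25/9, a = 19.
Markov: P[X ≥ 19] ≤ μ/a = (25/9)/19 = 25/171.
Numerically: ≈ 0.146.
(Since a = 19 > μ = 2.778, the bound 25/171 is < 1 and informative.)

P[X ≥ 19] ≤ 25/171 ≈ 0.146.


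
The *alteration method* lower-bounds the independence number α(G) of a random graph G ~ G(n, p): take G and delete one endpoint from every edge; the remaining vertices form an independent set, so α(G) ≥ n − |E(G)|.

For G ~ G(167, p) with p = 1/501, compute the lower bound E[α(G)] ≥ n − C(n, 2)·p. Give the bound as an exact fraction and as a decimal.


E[|E(G)|] = C(167, 2)·p = 13861 · (1/501) = 83/3.
E[α(G)] ≥ n − E[|E(G)|] = 167 − 83/3 = 418/3.
Numerically: ≈ 139.333333.
(This is only a lower bound; the true E[α(G)] may be larger.)

E[α(G)] ≥ 418/3 ≈ 139.333333.


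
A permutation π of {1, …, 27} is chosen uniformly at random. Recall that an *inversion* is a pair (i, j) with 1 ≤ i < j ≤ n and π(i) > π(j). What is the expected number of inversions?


Write X = Σ X_I over the C(27, 2) = 351 pairs i < j, with X_I the indicator of one inversion.
There are 351 indicators.
For each fixed pair i < j, the values π(i) and π(j) are two distinct elements of {1, …, 27} in uniformly random order; by symmetry P[π(i) > π(j)] = 1/2.
By linearity: E[X] = 351 · (1/2) = C(27, 2) · (1/2) = 351/2 = 351/2 ≈ 175.50000.

E[X] = 351/2 = 175.50000.


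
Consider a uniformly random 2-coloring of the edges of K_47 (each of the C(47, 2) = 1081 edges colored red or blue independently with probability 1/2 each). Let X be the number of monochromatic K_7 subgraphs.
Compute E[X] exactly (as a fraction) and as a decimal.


Let X = Σ_S X_S over the C(47, 7) = 62891499 subsets S of size 7, where X_S = 1 if the K_7 on S is monochromatic.
For a fixed S, the K_7 on S has C(7, 2) = 21 edges. P[all 21 edges red] = (1/2)^21, and likewise for blue, so P[monochromatic] = 2·(1/2)^21 = 2^{1 − 21} = 1/1048576.
Summing: E[X] = C(47, 7) · 2^{1 − 21} = 62891499 · 1/1048576 = 62891499/1048576.
Numerically: E[X] ≈ 59.978007.

E[X] = C(47,7)·2^(1−C(7,2)) = 62891499/1048576 ≈ 59.978007.


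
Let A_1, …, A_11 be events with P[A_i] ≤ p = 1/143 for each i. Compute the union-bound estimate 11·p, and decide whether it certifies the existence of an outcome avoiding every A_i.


Union bound: P[∪_{i=1}^{11} A_i] ≤ Σ_i P[A_i] ≤ 11·p = 11·(1/143) = 1/13.
Numerically: 1/13 ≈ 0.0769231.
Is 1/13 < 1? YES.
Since P[∪ A_i] ≤ 1/13 < 1, the complement has P[∩ A_i^c] ≥ 1 − 1/13 = 12/13 > 0, so some outcome avoids every A_i.

11·p = 1/13 ≈ 0.0769231; existence CERTIFIED by the union bound.


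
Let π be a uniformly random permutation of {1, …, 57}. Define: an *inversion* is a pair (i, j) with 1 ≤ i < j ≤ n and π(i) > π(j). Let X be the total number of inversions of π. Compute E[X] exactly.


Write X = Σ X_I over the C(57, 2) = 1596 pairs i < j, with X_I the indicator of one inversion.
There are 1596 indicators.
For each fixed pair i < j, the values π(i) and π(j) are two distinct elements of {1, …, 57} in uniformly random order; by symmetry P[π(i) > π(j)] = 1/2.
By linearity: E[X] = 1596 · (1/2) = C(57, 2) · (1/2) = 1596/2 = 798 ≈ 798.00000.

E[X] = 798 = 798.00000.


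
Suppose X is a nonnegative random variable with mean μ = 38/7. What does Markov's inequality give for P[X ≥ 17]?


μ = E[X] = 38/7, a = 17.
Markov: P[X ≥ 17] ≤ μ/a = (38/7)/17 = 38/119.
Numerically: ≈ 0.319328.
(Since a = 17 > μ = 5.428571, the bound 38/119 is < 1 and informative.)

P[X ≥ 17] ≤ 38/119 ≈ 0.319328.


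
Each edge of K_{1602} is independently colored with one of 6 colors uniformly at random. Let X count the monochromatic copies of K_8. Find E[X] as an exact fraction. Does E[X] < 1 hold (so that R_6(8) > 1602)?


E[X] = C(1602, 8) · 6^{1 − 28} = 1057248389245018627800 · 6^{−27} = 1057248389245018627800/1023490369077469249536.
As a reduced fraction: E[X] = 14684005406180814275/14215144014964850688 ≈ 1.032983.
Is E[X] < 1? NO.
Since E[X] ≥ 1, the first-moment bound is inconclusive at n = 1602; it does NOT by itself certify R_6(8) > 1602.

E[X] = 14684005406180814275/14215144014964850688 ≈ 1.032983; E[X] ≥ 1; first-moment method inconclusive here.


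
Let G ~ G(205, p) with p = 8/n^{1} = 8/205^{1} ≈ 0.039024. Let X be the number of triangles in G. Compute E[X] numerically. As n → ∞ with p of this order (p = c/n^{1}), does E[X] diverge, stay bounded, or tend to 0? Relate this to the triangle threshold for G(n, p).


Number of potential triangles: C(205, 3) = 1414910.
Each occurs with probability p³ ≈ (0.039024)³ ≈ 5.9430362e-05.
By linearity: E[X] = C(205, 3)·p³ ≈ 1414910 · 5.9430362e-05 ≈ 84.08861.
Here α = 1, so p = 8/n is exactly at the triangle threshold p ~ 1/n. Asymptotically E[X] → c³/6 = 8³/6 = 256/3 ≈ 85.33333, a bounded constant. In this regime the triangle count is asymptotically Poisson(c³/6).

E[X] ≈ 84.08861; in regime p = Θ(1/n^{1}) E[X] stays bounded (at the triangle threshold p ~ 1/n).


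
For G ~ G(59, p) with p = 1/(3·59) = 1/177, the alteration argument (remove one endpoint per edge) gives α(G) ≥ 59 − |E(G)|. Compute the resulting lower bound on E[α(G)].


E[|E(G)|] = C(59, 2)·p = 1711 · (1/177) = 29/3.
E[α(G)] ≥ n − E[|E(G)|] = 59 − 29/3 = 148/3.
Numerically: ≈ 49.333333.
(This is only a lower bound; the true E[α(G)] may be larger.)

E[α(G)] ≥ 148/3 ≈ 49.333333.


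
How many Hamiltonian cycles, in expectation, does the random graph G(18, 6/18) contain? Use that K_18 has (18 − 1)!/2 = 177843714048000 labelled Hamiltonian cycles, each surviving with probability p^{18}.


K_18 has (18 − 1)!/2 = 177843714048000 labelled Hamiltonian cycles.
For each such Hamiltonian cycle H, let X_H = 1 if all 18 edges of H are present in G. Then P[X_H = 1] = p^{18} = (1/3)^{18} = 1/387420489.
Summing the indicators: E[X] = Σ_H E[X_H] = 177843714048000 · p^{18} = 177843714048000 · 1/387420489 = 243955712000/531441.
Numerically: E[X] ≈ 4.59e+05.

E[X] = 177843714048000 · (1/3)^{18} = 243955712000/531441 ≈ 4.59e+05.


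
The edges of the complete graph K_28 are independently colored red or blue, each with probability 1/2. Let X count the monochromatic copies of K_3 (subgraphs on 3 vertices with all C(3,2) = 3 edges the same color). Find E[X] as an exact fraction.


Let X = Σ_S X_S over the C(28, 3) = 3276 subsets S of size 3, where X_S = 1 if the K_3 on S is monochromatic.
For a fixed S, the K_3 on S has C(3, 2) = 3 edges. P[all 3 edges red] = (1/2)^3, and likewise for blue, so P[monochromatic] = 2·(1/2)^3 = 2^{1 − 3} = 1/4.
By linearity of expectation: E[X] = C(28, 3) · 2^{1 − 3} = 3276 · 1/4 = 819.
Numerically: E[X] ≈ 819.000000.

E[X] = C(28,3)·2^(1−C(3,2)) = 819 ≈ 819.000000.


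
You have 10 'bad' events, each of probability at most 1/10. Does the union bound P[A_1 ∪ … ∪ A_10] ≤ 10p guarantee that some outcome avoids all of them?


Union bound: P[∪_{i=1}^{10} A_i] ≤ Σ_i P[A_i] ≤ 10·p = 10·(1/10) = 1.
Numerically: 1 ≈ 1.00000.
Is 1 < 1? NO.
Since the bound 1 is ≥ 1, the union bound is uninformative here; it does NOT by itself certify existence.

10·p = 1 ≈ 1.00000; existence NOT certified by the union bound.


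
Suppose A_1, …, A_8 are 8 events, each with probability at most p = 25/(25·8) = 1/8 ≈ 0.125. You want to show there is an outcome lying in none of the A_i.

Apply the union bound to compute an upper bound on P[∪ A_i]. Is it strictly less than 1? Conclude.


Union bound: P[∪_{i=1}^{8} A_i] ≤ Σ_i P[A_i] ≤ 8·p = 8·(1/8) = 1.
Numerically: 1 ≈ 1.000.
Is 1 < 1? NO.
Since the bound 1 is ≥ 1, the union bound is uninformative here; it does NOT by itself certify existence.

8·p = 1 ≈ 1.000; existence NOT certified by the union bound.


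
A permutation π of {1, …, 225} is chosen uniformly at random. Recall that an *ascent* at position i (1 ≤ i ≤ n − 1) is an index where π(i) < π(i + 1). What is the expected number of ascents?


Write X = Σ X_I over i = 1, …, 224, with X_I the indicator of one ascent.
There are 224 indicators.
For each fixed i, the pair (π(i), π(i+1)) is a uniformly random ordered pair of distinct values from {1, …, 225}; by symmetry P[π(i) < π(i+1)] = 1/2.
By linearity: E[X] = 224 · (1/2) = (225 − 1) · (1/2) = 112 ≈ 112.00000.

E[X] = 112 = 112.00000.


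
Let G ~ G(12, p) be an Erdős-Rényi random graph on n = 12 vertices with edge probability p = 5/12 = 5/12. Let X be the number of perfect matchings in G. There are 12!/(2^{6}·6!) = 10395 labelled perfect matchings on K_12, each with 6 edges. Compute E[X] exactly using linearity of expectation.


K_12 has 12!/(2^{6}·6!) = 10395 labelled perfect matchings.
For each such perfect matching H, let X_H = 1 if all 6 edges of H are present in G. Then P[X_H = 1] = p^{6} = (5/12)^{6} = 15625/2985984.
By linearity: E[X] = Σ_H E[X_H] = 10395 · p^{6} = 10395 · 15625/2985984 = 6015625/110592.
Numerically: E[X] ≈ 54.3948.

E[X] = 10395 · (5/12)^{6} = 6015625/110592 ≈ 54.3948.


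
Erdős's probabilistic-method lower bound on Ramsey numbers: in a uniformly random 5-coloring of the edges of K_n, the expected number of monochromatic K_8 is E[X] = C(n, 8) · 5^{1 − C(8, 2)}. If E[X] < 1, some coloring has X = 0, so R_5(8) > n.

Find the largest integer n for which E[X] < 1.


We need C(n, 8) · 5^{1 − 28} < 1, i.e. C(n, 8) < 5^{28 − 1} = 7450580596923828125.
Check values of n near the boundary:
  n = 858: C(858, 8) = 7049584530256467771; 7049584530256467771 < 7450580596923828125? YES
  n = 859: C(859, 8) = 7115855595170747139; 7115855595170747139 < 7450580596923828125? YES
  n = 860: C(860, 8) = 7182671140665308145; 7182671140665308145 < 7450580596923828125? YES
  n = 861: C(861, 8) = 7250034996615275865; 7250034996615275865 < 7450580596923828125? YES
  n = 862: C(862, 8) = 7317951015318931845; 7317951015318931845 < 7450580596923828125? YES
  n = 863: C(863, 8) = 7386423071602617757; 7386423071602617757 < 7450580596923828125? YES
  n = 864: C(864, 8) = 7455455062926006708; 7455455062926006708 < 7450580596923828125? NO
  n = 865: C(865, 8) = 7525050909487743060; 7525050909487743060 < 7450580596923828125? NO
  n = 866: C(866, 8) = 7595214554331451620; 7595214554331451620 < 7450580596923828125? NO
The largest n with C(n, 8) < 7450580596923828125 is n = 863 (where E[X] = 7386423071602617757/7450580596923828125 ≈ 0.9913889). Hence R_5(8) > 863, i.e. R_5(8) ≥ 864.

Largest n = 863; hence R_5(8) > 863.
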